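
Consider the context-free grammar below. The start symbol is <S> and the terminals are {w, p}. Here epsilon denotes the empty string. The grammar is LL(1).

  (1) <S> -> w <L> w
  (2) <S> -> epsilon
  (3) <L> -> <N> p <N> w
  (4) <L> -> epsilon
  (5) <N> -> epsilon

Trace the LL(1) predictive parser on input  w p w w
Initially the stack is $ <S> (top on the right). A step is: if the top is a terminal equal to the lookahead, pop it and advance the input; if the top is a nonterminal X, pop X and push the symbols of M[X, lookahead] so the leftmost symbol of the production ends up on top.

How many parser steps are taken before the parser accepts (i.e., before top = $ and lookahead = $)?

8

step 1: stack=$ <S>  input=w p w w $  — expand <S> -> w <L> w
step 2: stack=$ w <L> w  input=w p w w $  — match w
step 3: stack=$ w <L>  input=p w w $  — expand <L> -> <N> p <N> w
step 4: stack=$ w w <N> p <N>  input=p w w $  — expand <N> -> epsilon
step 5: stack=$ w w <N> p  input=p w w $  — match p
step 6: stack=$ w w <N>  input=w w $  — expand <N> -> epsilon
step 7: stack=$ w w  input=w w $  — match w
step 8: stack=$ w  input=w $  — match w
Accept reached after 8 steps.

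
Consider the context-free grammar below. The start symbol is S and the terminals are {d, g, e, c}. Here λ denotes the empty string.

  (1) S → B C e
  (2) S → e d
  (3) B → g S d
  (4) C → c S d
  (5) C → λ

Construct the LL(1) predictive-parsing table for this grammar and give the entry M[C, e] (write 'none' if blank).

C → λ

FIRST(B): from B→g S d we get {g}. So FIRST(B) = {g}.
FIRST(C): from C→c S d we get {c}; from C→λ we get {λ}. So FIRST(C) = {λ, c}.
FIRST(S): from S→B C e we get {g}; from S→e d we get {e}. So FIRST(S) = {e, g}.
FOLLOW(S) includes $ since S is the start symbol.
FOLLOW(C): in S→B C e, C is followed by e with FIRST {e}. Thus FOLLOW(C) = {e}.
For C → c S d: FIRST(c S d) = {c}, so it goes in M[C, t] for t ∈ {c}.
For C → λ: FIRST(λ) = {λ}, so it goes in M[C, t] for t ∈ {}; since λ ∈ FIRST, also for every t ∈ FOLLOW(C) = {e}.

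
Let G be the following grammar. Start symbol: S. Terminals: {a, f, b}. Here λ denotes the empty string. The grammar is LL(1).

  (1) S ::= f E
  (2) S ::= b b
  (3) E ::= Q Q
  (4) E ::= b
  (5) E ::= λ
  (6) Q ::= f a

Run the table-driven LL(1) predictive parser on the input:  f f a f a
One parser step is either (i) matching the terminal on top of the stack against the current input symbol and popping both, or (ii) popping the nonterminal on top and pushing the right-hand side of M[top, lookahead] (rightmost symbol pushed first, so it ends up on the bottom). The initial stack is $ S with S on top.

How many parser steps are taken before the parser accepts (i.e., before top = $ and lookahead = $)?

     Stack    Input        Action
  1  $ S      f f a f a $  expand S ::= f E
  2  $ E f    f f a f a $  match f
  3  $ E      f a f a $    expand E ::= Q Q
  4  $ Q Q    f a f a $    expand Q ::= f a
  5  $ Q a f  f a f a $    match f
  6  $ Q a    a f a $      match a
  7  $ Q      f a $        expand Q ::= f a
  8  $ a f    f a $        match f
  9  $ a      a $          match a
Accept reached after 9 steps.

9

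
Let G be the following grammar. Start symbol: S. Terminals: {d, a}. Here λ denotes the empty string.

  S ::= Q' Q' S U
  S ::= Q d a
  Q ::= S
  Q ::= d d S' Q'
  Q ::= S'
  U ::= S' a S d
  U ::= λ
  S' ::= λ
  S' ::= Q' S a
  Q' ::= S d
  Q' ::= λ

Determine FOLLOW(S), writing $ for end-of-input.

{$, a, d}

FIRST(S): from S::=Q' Q' S U we get {d}; from S::=Q d a we get {d}. So FIRST(S) = {d}.
FIRST(Q'): from Q'::=S d we get {d}; from Q'::=λ we get {λ}. So FIRST(Q') = {λ, d}.
FIRST(S'): from S'::=λ we get {λ}; from S'::=Q' S a we get {d}. So FIRST(S') = {λ, d}.
FIRST(Q): from Q::=S we get {d}; from Q::=d d S' Q' we get {d}; from Q::=S' we get {λ, d}. So FIRST(Q) = {λ, d}.
FIRST(U): from U::=S' a S d we get {a, d}; from U::=λ we get {λ}. So FIRST(U) = {λ, a, d}.
FOLLOW(S) includes $ since S is the start symbol.
FOLLOW(Q): in S::=Q d a, Q is followed by d a with FIRST {d}. Thus FOLLOW(Q) = {d}.
FOLLOW(S): in S::=Q' Q' S U, S is followed by U with FIRST {λ, a, d}; in S::=Q' Q' S U, the suffix after S is nullable (adds nothing new); in Q::=S, the suffix after S is empty, so FOLLOW(S) ⊇ FOLLOW(Q) = {d}; in U::=S' a S d, S is followed by d with FIRST {d}; in S'::=Q' S a, S is followed by a with FIRST {a}; in Q'::=S d, S is followed by d with FIRST {d}. Thus FOLLOW(S) = {$, a, d}.
FOLLOW(U): in S::=Q' Q' S U, the suffix after U is empty, so FOLLOW(U) ⊇ FOLLOW(S) = {$, a, d}. Thus FOLLOW(U) = {$, a, d}.
FOLLOW(S'): in Q::=d d S' Q', S' is followed by Q' with FIRST {λ, d}; in Q::=d d S' Q', the suffix after S' is nullable, so FOLLOW(S') ⊇ FOLLOW(Q) = {d}; in Q::=S', the suffix after S' is empty, so FOLLOW(S') ⊇ FOLLOW(Q) = {d}; in U::=S' a S d, S' is followed by a S d with FIRST {a}. Thus FOLLOW(S') = {a, d}.
FOLLOW(Q'): in S::=Q' Q' S U (occurrence 1), Q' is followed by Q' S U with FIRST {d}; in S::=Q' Q' S U (occurrence 2), Q' is followed by S U with FIRST {d}; in Q::=d d S' Q', the suffix after Q' is empty, so FOLLOW(Q') ⊇ FOLLOW(Q) = {d}; in S'::=Q' S a, Q' is followed by S a with FIRST {d}. Thus FOLLOW(Q') = {d}.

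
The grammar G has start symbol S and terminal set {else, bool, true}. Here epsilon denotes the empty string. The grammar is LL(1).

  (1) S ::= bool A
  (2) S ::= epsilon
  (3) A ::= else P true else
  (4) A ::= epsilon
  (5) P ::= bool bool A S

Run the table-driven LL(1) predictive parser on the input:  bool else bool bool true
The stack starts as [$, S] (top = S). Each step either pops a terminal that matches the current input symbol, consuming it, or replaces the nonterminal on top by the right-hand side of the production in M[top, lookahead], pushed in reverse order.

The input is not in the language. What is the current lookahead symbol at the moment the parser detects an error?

step 1: stack=$ S  input=bool else bool bool true $  — expand S ::= bool A
step 2: stack=$ A bool  input=bool else bool bool true $  — match bool
step 3: stack=$ A  input=else bool bool true $  — expand A ::= else P true else
step 4: stack=$ else true P else  input=else bool bool true $  — match else
step 5: stack=$ else true P  input=bool bool true $  — expand P ::= bool bool A S
step 6: stack=$ else true S A bool bool  input=bool bool true $  — match bool
step 7: stack=$ else true S A bool  input=bool true $  — match bool
step 8: stack=$ else true S A  input=true $  — expand A ::= epsilon
step 9: stack=$ else true S  input=true $  — expand S ::= epsilon
step 10: stack=$ else true  input=true $  — match true
step 11: stack=$ else  input=$  — error: top is terminal else but lookahead is $

$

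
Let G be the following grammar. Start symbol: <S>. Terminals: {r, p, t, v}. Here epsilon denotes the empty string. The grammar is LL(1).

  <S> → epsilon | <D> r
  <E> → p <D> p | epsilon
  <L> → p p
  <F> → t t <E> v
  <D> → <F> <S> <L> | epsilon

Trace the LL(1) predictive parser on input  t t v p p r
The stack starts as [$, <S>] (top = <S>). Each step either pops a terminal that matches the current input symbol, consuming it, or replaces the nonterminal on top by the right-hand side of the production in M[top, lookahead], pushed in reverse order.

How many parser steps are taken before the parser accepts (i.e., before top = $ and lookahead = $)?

12

step 1: stack=$ <S>  input=t t v p p r $  — expand <S> → <D> r
step 2: stack=$ r <D>  input=t t v p p r $  — expand <D> → <F> <S> <L>
step 3: stack=$ r <L> <S> <F>  input=t t v p p r $  — expand <F> → t t <E> v
step 4: stack=$ r <L> <S> v <E> t t  input=t t v p p r $  — match t
step 5: stack=$ r <L> <S> v <E> t  input=t v p p r $  — match t
step 6: stack=$ r <L> <S> v <E>  input=v p p r $  — expand <E> → epsilon
step 7: stack=$ r <L> <S> v  input=v p p r $  — match v
step 8: stack=$ r <L> <S>  input=p p r $  — expand <S> → epsilon
step 9: stack=$ r <L>  input=p p r $  — expand <L> → p p
step 10: stack=$ r p p  input=p p r $  — match p
step 11: stack=$ r p  input=p r $  — match p
step 12: stack=$ r  input=r $  — match r
Accept reached after 12 steps.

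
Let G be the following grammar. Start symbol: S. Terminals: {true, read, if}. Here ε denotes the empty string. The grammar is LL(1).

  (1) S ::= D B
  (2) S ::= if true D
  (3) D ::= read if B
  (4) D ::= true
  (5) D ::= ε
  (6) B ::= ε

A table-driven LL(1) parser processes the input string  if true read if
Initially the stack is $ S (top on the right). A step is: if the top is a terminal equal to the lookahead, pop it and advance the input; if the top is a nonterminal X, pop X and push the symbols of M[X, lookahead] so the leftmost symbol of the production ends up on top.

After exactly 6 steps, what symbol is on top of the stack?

     Stack        Input              Action
  1  $ S          if true read if $  expand S ::= if true D
  2  $ D true if  if true read if $  match if
  3  $ D true     true read if $     match true
  4  $ D          read if $          expand D ::= read if B
  5  $ B if read  read if $          match read
  6  $ B if       if $               match if
Stack after step 6: $ B (top = B).

B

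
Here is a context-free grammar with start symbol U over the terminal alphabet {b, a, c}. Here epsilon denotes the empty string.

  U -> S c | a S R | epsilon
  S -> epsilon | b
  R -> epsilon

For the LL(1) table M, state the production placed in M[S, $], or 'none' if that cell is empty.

FIRST(S) = {epsilon, b}
FIRST(R) = {epsilon}
FIRST(U) = {epsilon, a, b, c}  (via S c)
FOLLOW(U) includes $ since U is the start symbol.
FOLLOW(U): U appears on no right-hand side. Thus FOLLOW(U) = {$}.
FOLLOW(S): in U->S c, S is followed by c with FIRST {c}; in U->a S R, S is followed by R with FIRST {epsilon}; in U->a S R, the suffix after S is nullable, so FOLLOW(S) ⊇ FOLLOW(U) = {$}. Thus FOLLOW(S) = {$, c}.
For S -> epsilon: FIRST(epsilon) = {epsilon}, so it goes in M[S, t] for t ∈ {}; since epsilon ∈ FIRST, also for every t ∈ FOLLOW(S) = {$, c}.
For S -> b: FIRST(b) = {b}, so it goes in M[S, t] for t ∈ {b}.

S -> epsilon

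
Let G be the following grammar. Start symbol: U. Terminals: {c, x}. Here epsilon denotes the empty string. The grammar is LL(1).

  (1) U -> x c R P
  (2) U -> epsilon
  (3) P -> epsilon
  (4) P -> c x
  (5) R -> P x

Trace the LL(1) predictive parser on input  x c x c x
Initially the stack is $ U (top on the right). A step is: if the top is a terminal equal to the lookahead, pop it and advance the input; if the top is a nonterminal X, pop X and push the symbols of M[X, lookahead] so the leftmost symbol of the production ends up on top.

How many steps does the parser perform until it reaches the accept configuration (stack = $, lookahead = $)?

9

     Stack      Input        Action
  1  $ U        x c x c x $  expand U -> x c R P
  2  $ P R c x  x c x c x $  match x
  3  $ P R c    c x c x $    match c
  4  $ P R      x c x $      expand R -> P x
  5  $ P x P    x c x $      expand P -> epsilon
  6  $ P x      x c x $      match x
  7  $ P        c x $        expand P -> c x
  8  $ x c      c x $        match c
  9  $ x        x $          match x
Accept reached after 9 steps.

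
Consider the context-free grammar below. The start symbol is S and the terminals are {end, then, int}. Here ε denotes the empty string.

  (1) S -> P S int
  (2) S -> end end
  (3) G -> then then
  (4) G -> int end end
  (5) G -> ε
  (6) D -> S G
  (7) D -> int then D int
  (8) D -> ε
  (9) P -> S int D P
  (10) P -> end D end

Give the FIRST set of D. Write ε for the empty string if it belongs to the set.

FIRST(G) = {ε, int, then}
FIRST(S) = {end}  (via P S int)
FIRST(D) = {ε, end, int}  (via S G)
FIRST(P) = {end}  (via S int D P)

{ε, end, int}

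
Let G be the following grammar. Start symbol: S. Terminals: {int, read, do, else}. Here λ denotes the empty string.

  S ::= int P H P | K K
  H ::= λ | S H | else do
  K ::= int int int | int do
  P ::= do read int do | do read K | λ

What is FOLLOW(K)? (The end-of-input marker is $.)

{$, do, else, int}

FIRST(K): from K::=int int int we get {int}; from K::=int do we get {int}. So FIRST(K) = {int}.
FIRST(P): from P::=do read int do we get {do}; from P::=do read K we get {do}; from P::=λ we get {λ}. So FIRST(P) = {λ, do}.
FIRST(S): from S::=int P H P we get {int}; from S::=K K we get {int}. So FIRST(S) = {int}.
FIRST(H): from H::=λ we get {λ}; from H::=S H we get {int}; from H::=else do we get {else}. So FIRST(H) = {λ, else, int}.
FOLLOW(S) includes $ since S is the start symbol.
FOLLOW(S): in H::=S H, S is followed by H with FIRST {λ, else, int}; in H::=S H, the suffix after S is nullable, so FOLLOW(S) ⊇ FOLLOW(H) = {$, do, else, int}. Thus FOLLOW(S) = {$, do, else, int}.
FOLLOW(H): in S::=int P H P, H is followed by P with FIRST {λ, do}; in S::=int P H P, the suffix after H is nullable, so FOLLOW(H) ⊇ FOLLOW(S) = {$, do, else, int}; in H::=S H, the suffix after H is empty (adds nothing new). Thus FOLLOW(H) = {$, do, else, int}.
FOLLOW(P): in S::=int P H P (occurrence 1), P is followed by H P with FIRST {λ, do, else, int}; in S::=int P H P (occurrence 1), the suffix after P is nullable, so FOLLOW(P) ⊇ FOLLOW(S) = {$, do, else, int}; in S::=int P H P (occurrence 2), the suffix after P is empty, so FOLLOW(P) ⊇ FOLLOW(S) = {$, do, else, int}. Thus FOLLOW(P) = {$, do, else, int}.
FOLLOW(K): in S::=K K (occurrence 1), K is followed by K with FIRST {int}; in S::=K K (occurrence 2), the suffix after K is empty, so FOLLOW(K) ⊇ FOLLOW(S) = {$, do, else, int}; in P::=do read K, the suffix after K is empty, so FOLLOW(K) ⊇ FOLLOW(P) = {$, do, else, int}. Thus FOLLOW(K) = {$, do, else, int}.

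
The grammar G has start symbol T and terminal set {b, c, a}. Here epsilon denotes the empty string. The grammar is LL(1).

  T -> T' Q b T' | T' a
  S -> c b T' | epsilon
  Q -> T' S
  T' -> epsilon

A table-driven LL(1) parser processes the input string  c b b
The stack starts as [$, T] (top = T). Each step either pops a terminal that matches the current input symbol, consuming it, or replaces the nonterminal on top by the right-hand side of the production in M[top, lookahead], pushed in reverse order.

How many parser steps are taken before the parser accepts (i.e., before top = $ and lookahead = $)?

10

      Stack          Input    Action
   1  $ T            c b b $  expand T -> T' Q b T'
   2  $ T' b Q T'    c b b $  expand T' -> epsilon
   3  $ T' b Q       c b b $  expand Q -> T' S
   4  $ T' b S T'    c b b $  expand T' -> epsilon
   5  $ T' b S       c b b $  expand S -> c b T'
   6  $ T' b T' b c  c b b $  match c
   7  $ T' b T' b    b b $    match b
   8  $ T' b T'      b $      expand T' -> epsilon
   9  $ T' b         b $      match b
  10  $ T'           $        expand T' -> epsilon
Accept reached after 10 steps.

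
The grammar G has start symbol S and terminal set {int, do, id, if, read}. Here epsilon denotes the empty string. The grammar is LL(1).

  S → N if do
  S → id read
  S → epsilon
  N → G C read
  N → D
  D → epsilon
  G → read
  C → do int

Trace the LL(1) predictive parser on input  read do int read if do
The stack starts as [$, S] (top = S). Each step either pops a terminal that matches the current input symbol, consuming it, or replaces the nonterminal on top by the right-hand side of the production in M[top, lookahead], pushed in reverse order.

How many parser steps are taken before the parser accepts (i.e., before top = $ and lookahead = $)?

step 1: stack=$ S  input=read do int read if do $  — expand S → N if do
step 2: stack=$ do if N  input=read do int read if do $  — expand N → G C read
step 3: stack=$ do if read C G  input=read do int read if do $  — expand G → read
step 4: stack=$ do if read C read  input=read do int read if do $  — match read
step 5: stack=$ do if read C  input=do int read if do $  — expand C → do int
step 6: stack=$ do if read int do  input=do int read if do $  — match do
step 7: stack=$ do if read int  input=int read if do $  — match int
step 8: stack=$ do if read  input=read if do $  — match read
step 9: stack=$ do if  input=if do $  — match if
step 10: stack=$ do  input=do $  — match do
Accept reached after 10 steps.

10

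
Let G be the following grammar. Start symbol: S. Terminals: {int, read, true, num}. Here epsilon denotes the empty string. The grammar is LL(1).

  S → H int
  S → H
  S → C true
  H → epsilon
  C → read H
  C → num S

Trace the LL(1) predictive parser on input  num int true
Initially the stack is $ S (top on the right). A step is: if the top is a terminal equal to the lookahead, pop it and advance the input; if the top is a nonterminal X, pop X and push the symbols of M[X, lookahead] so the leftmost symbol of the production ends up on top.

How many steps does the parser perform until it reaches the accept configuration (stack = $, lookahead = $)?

7

     Stack         Input           Action
  1  $ S           num int true $  expand S → C true
  2  $ true C      num int true $  expand C → num S
  3  $ true S num  num int true $  match num
  4  $ true S      int true $      expand S → H int
  5  $ true int H  int true $      expand H → epsilon
  6  $ true int    int true $      match int
  7  $ true        true $          match true
Accept reached after 7 steps.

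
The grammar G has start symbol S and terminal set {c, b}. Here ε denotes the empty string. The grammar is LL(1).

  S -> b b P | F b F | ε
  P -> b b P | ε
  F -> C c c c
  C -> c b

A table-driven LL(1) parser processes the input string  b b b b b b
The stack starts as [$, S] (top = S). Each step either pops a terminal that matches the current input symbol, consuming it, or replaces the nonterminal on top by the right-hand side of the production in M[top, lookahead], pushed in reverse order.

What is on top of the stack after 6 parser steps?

     Stack    Input          Action
  1  $ S      b b b b b b $  expand S -> b b P
  2  $ P b b  b b b b b b $  match b
  3  $ P b    b b b b b $    match b
  4  $ P      b b b b $      expand P -> b b P
  5  $ P b b  b b b b $      match b
  6  $ P b    b b b $        match b
Stack after step 6: $ P (top = P).

P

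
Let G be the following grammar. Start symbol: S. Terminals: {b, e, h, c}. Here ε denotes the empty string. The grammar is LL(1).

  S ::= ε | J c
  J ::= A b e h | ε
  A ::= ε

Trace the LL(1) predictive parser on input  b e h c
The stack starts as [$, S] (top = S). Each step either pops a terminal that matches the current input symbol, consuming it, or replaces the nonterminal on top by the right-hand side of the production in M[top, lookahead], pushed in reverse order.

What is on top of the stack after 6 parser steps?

step 1: stack=$ S  input=b e h c $  — expand S ::= J c
step 2: stack=$ c J  input=b e h c $  — expand J ::= A b e h
step 3: stack=$ c h e b A  input=b e h c $  — expand A ::= ε
step 4: stack=$ c h e b  input=b e h c $  — match b
step 5: stack=$ c h e  input=e h c $  — match e
step 6: stack=$ c h  input=h c $  — match h
Stack after step 6: $ c (top = c).

c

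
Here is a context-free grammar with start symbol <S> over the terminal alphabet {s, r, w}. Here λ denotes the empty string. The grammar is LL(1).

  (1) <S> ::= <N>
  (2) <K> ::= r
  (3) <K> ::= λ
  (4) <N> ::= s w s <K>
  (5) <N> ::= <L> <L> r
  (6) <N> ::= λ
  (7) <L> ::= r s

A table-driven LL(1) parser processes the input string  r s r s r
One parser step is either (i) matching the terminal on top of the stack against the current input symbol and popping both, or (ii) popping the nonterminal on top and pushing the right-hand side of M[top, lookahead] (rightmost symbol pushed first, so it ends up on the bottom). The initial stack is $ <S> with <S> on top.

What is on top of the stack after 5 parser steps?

<L>

step 1: stack=$ <S>  input=r s r s r $  — expand <S> ::= <N>
step 2: stack=$ <N>  input=r s r s r $  — expand <N> ::= <L> <L> r
step 3: stack=$ r <L> <L>  input=r s r s r $  — expand <L> ::= r s
step 4: stack=$ r <L> s r  input=r s r s r $  — match r
step 5: stack=$ r <L> s  input=s r s r $  — match s
Stack after step 5: $ r <L> (top = <L>).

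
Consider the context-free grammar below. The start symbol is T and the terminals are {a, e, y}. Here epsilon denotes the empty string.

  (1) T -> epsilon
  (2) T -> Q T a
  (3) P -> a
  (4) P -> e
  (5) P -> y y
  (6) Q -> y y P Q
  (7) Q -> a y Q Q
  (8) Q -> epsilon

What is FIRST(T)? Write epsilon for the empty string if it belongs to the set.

FIRST(P) = {a, e, y}
FIRST(Q) = {epsilon, a, y}
FIRST(T) = {epsilon, a, y}  (via Q T a)

{epsilon, a, y}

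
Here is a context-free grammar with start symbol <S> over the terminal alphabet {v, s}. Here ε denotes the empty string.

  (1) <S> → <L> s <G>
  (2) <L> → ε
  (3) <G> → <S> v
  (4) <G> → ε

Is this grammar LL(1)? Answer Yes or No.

Yes

FIRST(<S>) = {s}
FIRST(<L>) = {ε}
FIRST(<G>) = {ε, s}
FOLLOW(<S>) = {$, v}
FOLLOW(<L>) = {s}
FOLLOW(<G>) = {$, v}
Each cell of M receives at most one production.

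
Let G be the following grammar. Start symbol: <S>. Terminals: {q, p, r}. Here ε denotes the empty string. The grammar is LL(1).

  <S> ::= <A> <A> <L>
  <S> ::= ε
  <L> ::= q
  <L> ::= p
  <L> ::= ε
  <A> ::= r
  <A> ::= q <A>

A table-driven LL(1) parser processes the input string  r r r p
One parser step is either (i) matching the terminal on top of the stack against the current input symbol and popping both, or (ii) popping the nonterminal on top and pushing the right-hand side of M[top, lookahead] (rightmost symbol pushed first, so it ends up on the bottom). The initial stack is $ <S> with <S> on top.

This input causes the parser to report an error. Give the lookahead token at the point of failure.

step 1: stack=$ <S>  input=r r r p $  — expand <S> ::= <A> <A> <L>
step 2: stack=$ <L> <A> <A>  input=r r r p $  — expand <A> ::= r
step 3: stack=$ <L> <A> r  input=r r r p $  — match r
step 4: stack=$ <L> <A>  input=r r p $  — expand <A> ::= r
step 5: stack=$ <L> r  input=r r p $  — match r
step 6: stack=$ <L>  input=r p $  — error: M[<L>, r] is empty

r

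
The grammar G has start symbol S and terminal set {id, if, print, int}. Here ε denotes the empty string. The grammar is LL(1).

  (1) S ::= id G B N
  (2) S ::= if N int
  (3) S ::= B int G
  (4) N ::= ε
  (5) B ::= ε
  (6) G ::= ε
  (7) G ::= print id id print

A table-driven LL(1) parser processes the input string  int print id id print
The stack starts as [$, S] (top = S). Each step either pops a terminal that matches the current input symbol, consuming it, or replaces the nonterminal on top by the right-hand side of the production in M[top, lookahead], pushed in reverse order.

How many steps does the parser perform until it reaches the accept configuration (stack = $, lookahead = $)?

step 1: stack=$ S  input=int print id id print $  — expand S ::= B int G
step 2: stack=$ G int B  input=int print id id print $  — expand B ::= ε
step 3: stack=$ G int  input=int print id id print $  — match int
step 4: stack=$ G  input=print id id print $  — expand G ::= print id id print
step 5: stack=$ print id id print  input=print id id print $  — match print
step 6: stack=$ print id id  input=id id print $  — match id
step 7: stack=$ print id  input=id print $  — match id
step 8: stack=$ print  input=print $  — match print
Accept reached after 8 steps.

8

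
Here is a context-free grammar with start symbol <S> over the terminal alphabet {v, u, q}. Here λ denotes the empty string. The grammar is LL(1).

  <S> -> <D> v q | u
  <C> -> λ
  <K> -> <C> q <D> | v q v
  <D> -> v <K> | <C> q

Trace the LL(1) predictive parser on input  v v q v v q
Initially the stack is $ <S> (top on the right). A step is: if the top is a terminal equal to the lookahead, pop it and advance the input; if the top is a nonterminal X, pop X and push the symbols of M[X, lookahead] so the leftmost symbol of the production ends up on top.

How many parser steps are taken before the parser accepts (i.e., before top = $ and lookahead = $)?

step 1: stack=$ <S>  input=v v q v v q $  — expand <S> -> <D> v q
step 2: stack=$ q v <D>  input=v v q v v q $  — expand <D> -> v <K>
step 3: stack=$ q v <K> v  input=v v q v v q $  — match v
step 4: stack=$ q v <K>  input=v q v v q $  — expand <K> -> v q v
step 5: stack=$ q v v q v  input=v q v v q $  — match v
step 6: stack=$ q v v q  input=q v v q $  — match q
step 7: stack=$ q v v  input=v v q $  — match v
step 8: stack=$ q v  input=v q $  — match v
step 9: stack=$ q  input=q $  — match q
Accept reached after 9 steps.

9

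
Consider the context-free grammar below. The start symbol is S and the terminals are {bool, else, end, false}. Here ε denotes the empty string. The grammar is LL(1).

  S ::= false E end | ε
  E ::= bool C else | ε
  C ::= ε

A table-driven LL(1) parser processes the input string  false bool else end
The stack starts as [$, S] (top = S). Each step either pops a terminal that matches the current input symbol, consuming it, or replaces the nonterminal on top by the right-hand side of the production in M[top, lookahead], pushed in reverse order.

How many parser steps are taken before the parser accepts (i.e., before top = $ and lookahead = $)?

7

step 1: stack=$ S  input=false bool else end $  — expand S ::= false E end
step 2: stack=$ end E false  input=false bool else end $  — match false
step 3: stack=$ end E  input=bool else end $  — expand E ::= bool C else
step 4: stack=$ end else C bool  input=bool else end $  — match bool
step 5: stack=$ end else C  input=else end $  — expand C ::= ε
step 6: stack=$ end else  input=else end $  — match else
step 7: stack=$ end  input=end $  — match end
Accept reached after 7 steps.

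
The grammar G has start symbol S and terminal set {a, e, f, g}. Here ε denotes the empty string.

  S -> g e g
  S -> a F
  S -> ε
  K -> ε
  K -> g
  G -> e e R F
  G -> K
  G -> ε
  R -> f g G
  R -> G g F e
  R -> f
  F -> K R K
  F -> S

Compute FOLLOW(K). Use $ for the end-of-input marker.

FIRST(S) = {ε, a, g}
FIRST(K) = {ε, g}
FIRST(G) = {ε, e, g}  (via K)
FIRST(R) = {e, f, g}  (via G g F e)
FIRST(F) = {ε, a, e, f, g}  (via K R K, S)
FOLLOW(S) includes $ since S is the start symbol.
FOLLOW(S): in F->S, the suffix after S is empty, so FOLLOW(S) ⊇ FOLLOW(F) = {$, a, e, f, g}. Thus FOLLOW(S) = {$, a, e, f, g}.
FOLLOW(K): in G->K, the suffix after K is empty, so FOLLOW(K) ⊇ FOLLOW(G) = {$, a, e, f, g}; in F->K R K (occurrence 1), K is followed by R K with FIRST {e, f, g}; in F->K R K (occurrence 2), the suffix after K is empty, so FOLLOW(K) ⊇ FOLLOW(F) = {$, a, e, f, g}. Thus FOLLOW(K) = {$, a, e, f, g}.
FOLLOW(G): in R->f g G, the suffix after G is empty, so FOLLOW(G) ⊇ FOLLOW(R) = {$, a, e, f, g}; in R->G g F e, G is followed by g F e with FIRST {g}. Thus FOLLOW(G) = {$, a, e, f, g}.
FOLLOW(F): in S->a F, the suffix after F is empty, so FOLLOW(F) ⊇ FOLLOW(S) = {$, a, e, f, g}; in G->e e R F, the suffix after F is empty, so FOLLOW(F) ⊇ FOLLOW(G) = {$, a, e, f, g}; in R->G g F e, F is followed by e with FIRST {e}. Thus FOLLOW(F) = {$, a, e, f, g}.
FOLLOW(R): in G->e e R F, R is followed by F with FIRST {ε, a, e, f, g}; in G->e e R F, the suffix after R is nullable, so FOLLOW(R) ⊇ FOLLOW(G) = {$, a, e, f, g}; in F->K R K, R is followed by K with FIRST {ε, g}; in F->K R K, the suffix after R is nullable, so FOLLOW(R) ⊇ FOLLOW(F) = {$, a, e, f, g}. Thus FOLLOW(R) = {$, a, e, f, g}.

{$, a, e, f, g}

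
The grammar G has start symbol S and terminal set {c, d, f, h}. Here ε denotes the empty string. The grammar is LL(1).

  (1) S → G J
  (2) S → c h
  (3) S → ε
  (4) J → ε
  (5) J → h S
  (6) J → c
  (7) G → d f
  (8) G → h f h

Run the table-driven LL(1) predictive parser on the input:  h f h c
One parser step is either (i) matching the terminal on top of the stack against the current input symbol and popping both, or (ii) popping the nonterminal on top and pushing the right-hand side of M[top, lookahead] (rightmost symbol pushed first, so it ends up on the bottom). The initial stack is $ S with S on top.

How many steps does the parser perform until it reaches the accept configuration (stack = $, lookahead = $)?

step 1: stack=$ S  input=h f h c $  — expand S → G J
step 2: stack=$ J G  input=h f h c $  — expand G → h f h
step 3: stack=$ J h f h  input=h f h c $  — match h
step 4: stack=$ J h f  input=f h c $  — match f
step 5: stack=$ J h  input=h c $  — match h
step 6: stack=$ J  input=c $  — expand J → c
step 7: stack=$ c  input=c $  — match c
Accept reached after 7 steps.

7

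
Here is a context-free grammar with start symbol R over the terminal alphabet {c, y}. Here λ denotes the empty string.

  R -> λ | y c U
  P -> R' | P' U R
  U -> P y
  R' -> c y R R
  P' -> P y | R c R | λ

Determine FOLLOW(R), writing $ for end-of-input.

FIRST(R): from R->λ we get {λ}; from R->y c U we get {y}. So FIRST(R) = {λ, y}.
FIRST(R'): from R'->c y R R we get {c}. So FIRST(R') = {c}.
FIRST(P): from P->R' we get {c}; from P->P' U R we get {c, y}. So FIRST(P) = {c, y}.
FIRST(U): from U->P y we get {c, y}. So FIRST(U) = {c, y}.
FIRST(P'): from P'->P y we get {c, y}; from P'->R c R we get {c, y}; from P'->λ we get {λ}. So FIRST(P') = {λ, c, y}.
FOLLOW(R) includes $ since R is the start symbol.
FOLLOW(P): in U->P y, P is followed by y with FIRST {y}; in P'->P y, P is followed by y with FIRST {y}. Thus FOLLOW(P) = {y}.
FOLLOW(R'): in P->R', the suffix after R' is empty, so FOLLOW(R') ⊇ FOLLOW(P) = {y}. Thus FOLLOW(R') = {y}.
FOLLOW(P'): in P->P' U R, P' is followed by U R with FIRST {c, y}. Thus FOLLOW(P') = {c, y}.
FOLLOW(R): in P->P' U R, the suffix after R is empty, so FOLLOW(R) ⊇ FOLLOW(P) = {y}; in R'->c y R R (occurrence 1), R is followed by R with FIRST {λ, y}; in R'->c y R R (occurrence 1), the suffix after R is nullable, so FOLLOW(R) ⊇ FOLLOW(R') = {y}; in R'->c y R R (occurrence 2), the suffix after R is empty, so FOLLOW(R) ⊇ FOLLOW(R') = {y}; in P'->R c R (occurrence 1), R is followed by c R with FIRST {c}; in P'->R c R (occurrence 2), the suffix after R is empty, so FOLLOW(R) ⊇ FOLLOW(P') = {c, y}. Thus FOLLOW(R) = {$, c, y}.
FOLLOW(U): in R->y c U, the suffix after U is empty, so FOLLOW(U) ⊇ FOLLOW(R) = {$, c, y}; in P->P' U R, U is followed by R with FIRST {λ, y}; in P->P' U R, the suffix after U is nullable, so FOLLOW(U) ⊇ FOLLOW(P) = {y}. Thus FOLLOW(U) = {$, c, y}.

{$, c, y}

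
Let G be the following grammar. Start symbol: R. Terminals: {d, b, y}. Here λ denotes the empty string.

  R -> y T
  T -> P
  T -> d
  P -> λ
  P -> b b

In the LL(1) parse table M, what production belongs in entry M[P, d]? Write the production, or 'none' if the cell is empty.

none

FIRST(R) = {y}
FIRST(P) = {λ, b}
FIRST(T) = {λ, b, d}  (via P)
FOLLOW(R) includes $ since R is the start symbol.
FOLLOW(T): in R->y T, the suffix after T is empty, so FOLLOW(T) ⊇ FOLLOW(R) = {$}. Thus FOLLOW(T) = {$}.
FOLLOW(P): in T->P, the suffix after P is empty, so FOLLOW(P) ⊇ FOLLOW(T) = {$}. Thus FOLLOW(P) = {$}.
For P -> λ: FIRST(λ) = {λ}, so it goes in M[P, t] for t ∈ {}; since λ ∈ FIRST, also for every t ∈ FOLLOW(P) = {$}.
For P -> b b: FIRST(b b) = {b}, so it goes in M[P, t] for t ∈ {b}.
None of these place a production in M[P, d].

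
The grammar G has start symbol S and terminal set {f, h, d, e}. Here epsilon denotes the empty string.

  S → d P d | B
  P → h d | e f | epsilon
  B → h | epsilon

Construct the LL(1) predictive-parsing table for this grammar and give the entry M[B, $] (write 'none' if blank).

B → epsilon

FIRST(P) = {epsilon, e, h}
FIRST(B) = {epsilon, h}
FIRST(S) = {epsilon, d, h}  (via B)
FOLLOW(S) includes $ since S is the start symbol.
FOLLOW(S): S appears on no right-hand side. Thus FOLLOW(S) = {$}.
FOLLOW(B): in S→B, the suffix after B is empty, so FOLLOW(B) ⊇ FOLLOW(S) = {$}. Thus FOLLOW(B) = {$}.
For B → h: FIRST(h) = {h}, so it goes in M[B, t] for t ∈ {h}.
For B → epsilon: FIRST(epsilon) = {epsilon}, so it goes in M[B, t] for t ∈ {}; since epsilon ∈ FIRST, also for every t ∈ FOLLOW(B) = {$}.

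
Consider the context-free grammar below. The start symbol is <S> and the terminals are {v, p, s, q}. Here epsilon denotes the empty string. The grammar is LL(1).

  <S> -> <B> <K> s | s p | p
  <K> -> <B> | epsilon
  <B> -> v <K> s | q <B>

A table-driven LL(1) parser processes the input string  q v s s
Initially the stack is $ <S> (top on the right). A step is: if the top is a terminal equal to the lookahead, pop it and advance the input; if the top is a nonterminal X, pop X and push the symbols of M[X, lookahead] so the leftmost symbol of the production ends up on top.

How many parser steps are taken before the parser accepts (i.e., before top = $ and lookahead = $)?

step 1: stack=$ <S>  input=q v s s $  — expand <S> -> <B> <K> s
step 2: stack=$ s <K> <B>  input=q v s s $  — expand <B> -> q <B>
step 3: stack=$ s <K> <B> q  input=q v s s $  — match q
step 4: stack=$ s <K> <B>  input=v s s $  — expand <B> -> v <K> s
step 5: stack=$ s <K> s <K> v  input=v s s $  — match v
step 6: stack=$ s <K> s <K>  input=s s $  — expand <K> -> epsilon
step 7: stack=$ s <K> s  input=s s $  — match s
step 8: stack=$ s <K>  input=s $  — expand <K> -> epsilon
step 9: stack=$ s  input=s $  — match s
Accept reached after 9 steps.

9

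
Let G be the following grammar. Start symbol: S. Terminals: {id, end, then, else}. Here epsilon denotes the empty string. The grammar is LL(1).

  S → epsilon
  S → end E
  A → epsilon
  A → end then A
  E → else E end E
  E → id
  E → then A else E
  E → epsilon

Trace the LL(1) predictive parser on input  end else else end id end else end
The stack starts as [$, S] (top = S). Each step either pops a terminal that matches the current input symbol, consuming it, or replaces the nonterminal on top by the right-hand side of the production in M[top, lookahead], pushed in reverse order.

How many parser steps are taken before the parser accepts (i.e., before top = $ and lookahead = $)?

step 1: stack=$ S  input=end else else end id end else end $  — expand S → end E
step 2: stack=$ E end  input=end else else end id end else end $  — match end
step 3: stack=$ E  input=else else end id end else end $  — expand E → else E end E
step 4: stack=$ E end E else  input=else else end id end else end $  — match else
step 5: stack=$ E end E  input=else end id end else end $  — expand E → else E end E
step 6: stack=$ E end E end E else  input=else end id end else end $  — match else
step 7: stack=$ E end E end E  input=end id end else end $  — expand E → epsilon
step 8: stack=$ E end E end  input=end id end else end $  — match end
step 9: stack=$ E end E  input=id end else end $  — expand E → id
step 10: stack=$ E end id  input=id end else end $  — match id
step 11: stack=$ E end  input=end else end $  — match end
step 12: stack=$ E  input=else end $  — expand E → else E end E
step 13: stack=$ E end E else  input=else end $  — match else
step 14: stack=$ E end E  input=end $  — expand E → epsilon
step 15: stack=$ E end  input=end $  — match end
step 16: stack=$ E  input=$  — expand E → epsilon
Accept reached after 16 steps.

16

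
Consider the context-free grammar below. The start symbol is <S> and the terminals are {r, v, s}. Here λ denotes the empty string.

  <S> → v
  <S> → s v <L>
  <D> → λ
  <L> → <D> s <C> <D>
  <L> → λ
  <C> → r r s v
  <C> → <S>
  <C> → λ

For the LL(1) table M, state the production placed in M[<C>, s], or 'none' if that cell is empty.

FIRST(<S>): from <S>→v we get {v}; from <S>→s v <L> we get {s}. So FIRST(<S>) = {s, v}.
FIRST(<D>): from <D>→λ we get {λ}. So FIRST(<D>) = {λ}.
FIRST(<L>): from <L>→<D> s <C> <D> we get {s}; from <L>→λ we get {λ}. So FIRST(<L>) = {λ, s}.
FIRST(<C>): from <C>→r r s v we get {r}; from <C>→<S> we get {s, v}; from <C>→λ we get {λ}. So FIRST(<C>) = {λ, r, s, v}.
FOLLOW(<S>) includes $ since <S> is the start symbol.
FOLLOW(<L>): in <S>→s v <L>, the suffix after <L> is empty, so FOLLOW(<L>) ⊇ FOLLOW(<S>) = {$}. Thus FOLLOW(<L>) = {$}.
FOLLOW(<C>): in <L>→<D> s <C> <D>, <C> is followed by <D> with FIRST {λ}; in <L>→<D> s <C> <D>, the suffix after <C> is nullable, so FOLLOW(<C>) ⊇ FOLLOW(<L>) = {$}. Thus FOLLOW(<C>) = {$}.
For <C> → r r s v: FIRST(r r s v) = {r}, so it goes in M[<C>, t] for t ∈ {r}.
For <C> → <S>: FIRST(<S>) = {s, v}, so it goes in M[<C>, t] for t ∈ {s, v}.
For <C> → λ: FIRST(λ) = {λ}, so it goes in M[<C>, t] for t ∈ {}; since λ ∈ FIRST, also for every t ∈ FOLLOW(<C>) = {$}.

<C> → <S>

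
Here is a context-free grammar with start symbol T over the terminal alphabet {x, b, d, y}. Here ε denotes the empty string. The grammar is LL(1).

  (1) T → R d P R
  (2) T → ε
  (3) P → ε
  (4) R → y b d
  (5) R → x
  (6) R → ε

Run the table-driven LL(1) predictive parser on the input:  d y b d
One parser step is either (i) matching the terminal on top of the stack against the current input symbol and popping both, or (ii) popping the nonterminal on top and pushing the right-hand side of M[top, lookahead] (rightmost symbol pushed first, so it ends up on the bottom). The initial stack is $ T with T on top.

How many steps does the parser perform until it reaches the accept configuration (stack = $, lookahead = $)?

8

step 1: stack=$ T  input=d y b d $  — expand T → R d P R
step 2: stack=$ R P d R  input=d y b d $  — expand R → ε
step 3: stack=$ R P d  input=d y b d $  — match d
step 4: stack=$ R P  input=y b d $  — expand P → ε
step 5: stack=$ R  input=y b d $  — expand R → y b d
step 6: stack=$ d b y  input=y b d $  — match y
step 7: stack=$ d b  input=b d $  — match b
step 8: stack=$ d  input=d $  — match d
Accept reached after 8 steps.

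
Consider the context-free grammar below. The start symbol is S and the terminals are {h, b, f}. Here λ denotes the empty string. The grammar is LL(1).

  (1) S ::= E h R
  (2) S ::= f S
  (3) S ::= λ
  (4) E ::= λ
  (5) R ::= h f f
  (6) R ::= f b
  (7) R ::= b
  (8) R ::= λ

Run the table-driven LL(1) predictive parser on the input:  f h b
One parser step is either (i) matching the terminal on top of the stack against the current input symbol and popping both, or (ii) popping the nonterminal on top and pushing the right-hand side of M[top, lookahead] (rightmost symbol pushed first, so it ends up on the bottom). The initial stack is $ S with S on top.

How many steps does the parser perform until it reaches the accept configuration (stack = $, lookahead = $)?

7

step 1: stack=$ S  input=f h b $  — expand S ::= f S
step 2: stack=$ S f  input=f h b $  — match f
step 3: stack=$ S  input=h b $  — expand S ::= E h R
step 4: stack=$ R h E  input=h b $  — expand E ::= λ
step 5: stack=$ R h  input=h b $  — match h
step 6: stack=$ R  input=b $  — expand R ::= b
step 7: stack=$ b  input=b $  — match b
Accept reached after 7 steps.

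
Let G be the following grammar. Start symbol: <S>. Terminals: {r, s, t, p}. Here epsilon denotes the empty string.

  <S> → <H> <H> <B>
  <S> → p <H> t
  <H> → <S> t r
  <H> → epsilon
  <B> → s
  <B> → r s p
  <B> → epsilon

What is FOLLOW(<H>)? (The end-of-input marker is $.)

FIRST(<B>): from <B>→s we get {s}; from <B>→r s p we get {r}; from <B>→epsilon we get {epsilon}. So FIRST(<B>) = {epsilon, r, s}.
FIRST(<S>): from <S>→<H> <H> <B> we get {epsilon, p, r, s, t}; from <S>→p <H> t we get {p}. So FIRST(<S>) = {epsilon, p, r, s, t}.
FIRST(<H>): from <H>→<S> t r we get {p, r, s, t}; from <H>→epsilon we get {epsilon}. So FIRST(<H>) = {epsilon, p, r, s, t}.
FOLLOW(<S>) includes $ since <S> is the start symbol.
FOLLOW(<S>): in <H>→<S> t r, <S> is followed by t r with FIRST {t}. Thus FOLLOW(<S>) = {$, t}.
FOLLOW(<H>): in <S>→<H> <H> <B> (occurrence 1), <H> is followed by <H> <B> with FIRST {epsilon, p, r, s, t}; in <S>→<H> <H> <B> (occurrence 1), the suffix after <H> is nullable, so FOLLOW(<H>) ⊇ FOLLOW(<S>) = {$, t}; in <S>→<H> <H> <B> (occurrence 2), <H> is followed by <B> with FIRST {epsilon, r, s}; in <S>→<H> <H> <B> (occurrence 2), the suffix after <H> is nullable, so FOLLOW(<H>) ⊇ FOLLOW(<S>) = {$, t}; in <S>→p <H> t, <H> is followed by t with FIRST {t}. Thus FOLLOW(<H>) = {$, p, r, s, t}.
FOLLOW(<B>): in <S>→<H> <H> <B>, the suffix after <B> is empty, so FOLLOW(<B>) ⊇ FOLLOW(<S>) = {$, t}. Thus FOLLOW(<B>) = {$, t}.

{$, p, r, s, t}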